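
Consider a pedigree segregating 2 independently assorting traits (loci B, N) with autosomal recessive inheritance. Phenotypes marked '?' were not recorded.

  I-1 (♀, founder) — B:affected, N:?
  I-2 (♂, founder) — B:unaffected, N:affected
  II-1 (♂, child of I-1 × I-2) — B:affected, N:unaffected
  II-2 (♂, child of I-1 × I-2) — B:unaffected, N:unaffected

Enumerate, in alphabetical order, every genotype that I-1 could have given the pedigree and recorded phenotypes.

I-1 ∈ {bb NN, bb Nn}

B/I-1 aff ·: bb
B/I-2 un ·: Bb
B/II-1 aff I-1×I-2: bb
B/II-2 un I-1×I-2: Bb
⇒ B over [I-1,I-2,II-1,II-2]: 1 consistent
N/I-1 ? ·: NN|Nn
N/I-2 aff ·: nn
N/II-1 un I-1×I-2: Nn
N/II-2 un I-1×I-2: Nn
⇒ N over [I-1,I-2,II-1,II-2]: 2 consistent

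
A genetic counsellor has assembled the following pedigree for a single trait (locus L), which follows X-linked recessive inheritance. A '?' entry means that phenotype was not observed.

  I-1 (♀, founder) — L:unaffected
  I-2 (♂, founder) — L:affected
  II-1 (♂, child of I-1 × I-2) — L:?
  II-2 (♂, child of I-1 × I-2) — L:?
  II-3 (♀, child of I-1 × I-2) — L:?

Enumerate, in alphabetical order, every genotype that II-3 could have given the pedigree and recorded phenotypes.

L/I-1 un ·: X^LX^L|X^LX^l
L/I-2 aff ·: X^lY
L/II-1 ? I-1×I-2: X^LY|X^lY
L/II-2 ? I-1×I-2: X^LY|X^lY
L/II-3 ? I-1×I-2: X^LX^l|X^lX^l
⇒ L over [I-1,I-2,II-1,II-2,II-3]: 9 consistent

II-3 ∈ {X^LX^l, X^lX^l}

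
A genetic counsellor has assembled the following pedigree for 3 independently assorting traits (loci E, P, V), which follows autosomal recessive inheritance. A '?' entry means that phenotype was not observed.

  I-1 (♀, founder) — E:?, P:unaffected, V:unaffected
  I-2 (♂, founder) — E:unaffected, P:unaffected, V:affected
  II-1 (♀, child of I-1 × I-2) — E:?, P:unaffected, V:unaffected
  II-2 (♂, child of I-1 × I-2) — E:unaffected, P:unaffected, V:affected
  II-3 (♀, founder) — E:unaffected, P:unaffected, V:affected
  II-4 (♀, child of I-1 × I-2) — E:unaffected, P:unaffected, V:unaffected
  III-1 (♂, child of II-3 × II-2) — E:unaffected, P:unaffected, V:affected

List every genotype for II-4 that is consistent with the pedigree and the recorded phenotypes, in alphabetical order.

II-4 ∈ {EE PP Vv, EE Pp Vv, Ee PP Vv, Ee Pp Vv}

E/I-1 ? ·: EE|Ee|ee
E/I-2 un ·: EE|Ee
E/II-1 ? I-1×I-2: EE|Ee|ee
E/II-2 un I-1×I-2: EE|Ee
E/II-3 un ·: EE|Ee
E/II-4 un I-1×I-2: EE|Ee
E/III-1 un II-3×II-2: EE|Ee
⇒ E over [I-1,I-2,II-1,II-2,II-3,II-4,III-1]: 113 consistent
P/I-1 un ·: PP|Pp
P/I-2 un ·: PP|Pp
P/II-1 un I-1×I-2: PP|Pp
P/II-2 un I-1×I-2: PP|Pp
P/II-3 un ·: PP|Pp
P/II-4 un I-1×I-2: PP|Pp
P/III-1 un II-3×II-2: PP|Pp
⇒ P over [I-1,I-2,II-1,II-2,II-3,II-4,III-1]: 87 consistent
V/I-1 un ·: Vv
V/I-2 aff ·: vv
V/II-1 un I-1×I-2: Vv
V/II-2 aff I-1×I-2: vv
V/II-3 aff ·: vv
V/II-4 un I-1×I-2: Vv
V/III-1 aff II-3×II-2: vv
⇒ V over [I-1,I-2,II-1,II-2,II-3,II-4,III-1]: 1 consistent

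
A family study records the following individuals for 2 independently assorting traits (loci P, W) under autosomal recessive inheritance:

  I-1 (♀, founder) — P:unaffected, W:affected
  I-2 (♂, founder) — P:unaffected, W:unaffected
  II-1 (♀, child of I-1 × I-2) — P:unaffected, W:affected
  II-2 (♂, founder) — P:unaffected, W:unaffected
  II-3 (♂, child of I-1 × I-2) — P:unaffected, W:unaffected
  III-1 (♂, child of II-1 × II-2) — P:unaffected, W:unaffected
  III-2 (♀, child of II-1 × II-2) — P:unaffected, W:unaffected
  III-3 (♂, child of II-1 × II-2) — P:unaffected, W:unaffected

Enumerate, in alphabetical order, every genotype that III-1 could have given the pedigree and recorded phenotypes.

P/I-1 un ·: PP|Pp
P/I-2 un ·: PP|Pp
P/II-1 un I-1×I-2: PP|Pp
P/II-2 un ·: PP|Pp
P/II-3 un I-1×I-2: PP|Pp
P/III-1 un II-1×II-2: PP|Pp
P/III-2 un II-1×II-2: PP|Pp
P/III-3 un II-1×II-2: PP|Pp
⇒ P over [I-1,I-2,II-1,II-2,II-3,III-1,III-2,III-3]: 159 consistent
W/I-1 aff ·: ww
W/I-2 un ·: Ww
W/II-1 aff I-1×I-2: ww
W/II-2 un ·: WW|Ww
W/II-3 un I-1×I-2: Ww
W/III-1 un II-1×II-2: Ww
W/III-2 un II-1×II-2: Ww
W/III-3 un II-1×II-2: Ww
⇒ W over [I-1,I-2,II-1,II-2,II-3,III-1,III-2,III-3]: 2 consistent

III-1 ∈ {PP Ww, Pp Ww}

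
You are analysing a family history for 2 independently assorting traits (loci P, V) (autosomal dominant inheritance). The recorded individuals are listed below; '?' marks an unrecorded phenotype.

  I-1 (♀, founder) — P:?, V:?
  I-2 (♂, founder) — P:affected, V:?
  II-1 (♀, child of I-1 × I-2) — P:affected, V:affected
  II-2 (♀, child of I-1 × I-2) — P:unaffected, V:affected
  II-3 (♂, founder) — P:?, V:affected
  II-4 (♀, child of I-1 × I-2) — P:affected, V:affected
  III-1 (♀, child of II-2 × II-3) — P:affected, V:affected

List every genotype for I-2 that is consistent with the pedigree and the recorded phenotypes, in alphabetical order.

P/I-1 ? ·: pp|Pp
P/I-2 aff ·: Pp
P/II-1 aff I-1×I-2: Pp|PP
P/II-2 un I-1×I-2: pp
P/II-3 ? ·: Pp|PP
P/II-4 aff I-1×I-2: Pp|PP
P/III-1 aff II-2×II-3: Pp
⇒ P over [I-1,I-2,II-1,II-2,II-3,II-4,III-1]: 10 consistent
V/I-1 ? ·: vv|Vv|VV
V/I-2 ? ·: vv|Vv|VV
V/II-1 aff I-1×I-2: Vv|VV
V/II-2 aff I-1×I-2: Vv|VV
V/II-3 aff ·: Vv|VV
V/II-4 aff I-1×I-2: Vv|VV
V/III-1 aff II-2×II-3: Vv|VV
⇒ V over [I-1,I-2,II-1,II-2,II-3,II-4,III-1]: 103 consistent

I-2 ∈ {Pp VV, Pp Vv, Pp vv}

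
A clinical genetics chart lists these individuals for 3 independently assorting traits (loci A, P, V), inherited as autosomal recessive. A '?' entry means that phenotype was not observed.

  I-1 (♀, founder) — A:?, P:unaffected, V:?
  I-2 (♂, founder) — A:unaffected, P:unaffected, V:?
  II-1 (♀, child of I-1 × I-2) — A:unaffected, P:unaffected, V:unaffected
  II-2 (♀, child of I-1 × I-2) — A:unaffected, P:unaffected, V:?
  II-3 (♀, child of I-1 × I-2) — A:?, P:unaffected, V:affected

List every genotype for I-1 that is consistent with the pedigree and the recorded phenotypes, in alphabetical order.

A/I-1 ? ·: AA|Aa|aa
A/I-2 un ·: AA|Aa
A/II-1 un I-1×I-2: AA|Aa
A/II-2 un I-1×I-2: AA|Aa
A/II-3 ? I-1×I-2: AA|Aa|aa
⇒ A over [I-1,I-2,II-1,II-2,II-3]: 32 consistent
P/I-1 un ·: PP|Pp
P/I-2 un ·: PP|Pp
P/II-1 un I-1×I-2: PP|Pp
P/II-2 un I-1×I-2: PP|Pp
P/II-3 un I-1×I-2: PP|Pp
⇒ P over [I-1,I-2,II-1,II-2,II-3]: 25 consistent
V/I-1 ? ·: Vv|vv
V/I-2 ? ·: Vv|vv
V/II-1 un I-1×I-2: VV|Vv
V/II-2 ? I-1×I-2: VV|Vv|vv
V/II-3 aff I-1×I-2: vv
⇒ V over [I-1,I-2,II-1,II-2,II-3]: 10 consistent

I-1 ∈ {AA PP Vv, AA PP vv, AA Pp Vv, AA Pp vv, Aa PP Vv, Aa PP vv, Aa Pp Vv, Aa Pp vv, aa PP Vv, aa PP vv, aa Pp Vv, aa Pp vv}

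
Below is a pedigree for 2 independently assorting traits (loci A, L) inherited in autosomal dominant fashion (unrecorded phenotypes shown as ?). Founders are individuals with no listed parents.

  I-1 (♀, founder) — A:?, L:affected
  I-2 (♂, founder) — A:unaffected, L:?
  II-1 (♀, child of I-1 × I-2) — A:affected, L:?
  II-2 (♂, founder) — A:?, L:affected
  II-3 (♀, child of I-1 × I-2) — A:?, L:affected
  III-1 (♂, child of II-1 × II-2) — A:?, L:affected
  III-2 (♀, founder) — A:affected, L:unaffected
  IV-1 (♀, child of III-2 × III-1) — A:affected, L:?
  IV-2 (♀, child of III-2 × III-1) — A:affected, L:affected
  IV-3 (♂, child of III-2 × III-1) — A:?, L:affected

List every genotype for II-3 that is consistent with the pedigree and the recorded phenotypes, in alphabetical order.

A/I-1 ? ·: Aa|AA
A/I-2 un ·: aa
A/II-1 aff I-1×I-2: Aa
A/II-2 ? ·: aa|Aa|AA
A/II-3 ? I-1×I-2: aa|Aa
A/III-1 ? II-1×II-2: aa|Aa|AA
A/III-2 aff ·: Aa|AA
A/IV-1 aff III-2×III-1: Aa|AA
A/IV-2 aff III-2×III-1: Aa|AA
A/IV-3 ? III-2×III-1: aa|Aa|AA
⇒ A over [I-1,I-2,II-1,II-2,II-3,III-1,III-2,IV-1,IV-2,IV-3]: 252 consistent
L/I-1 aff ·: Ll|LL
L/I-2 ? ·: ll|Ll|LL
L/II-1 ? I-1×I-2: ll|Ll|LL
L/II-2 aff ·: Ll|LL
L/II-3 aff I-1×I-2: Ll|LL
L/III-1 aff II-1×II-2: Ll|LL
L/III-2 un ·: ll
L/IV-1 ? III-2×III-1: ll|Ll
L/IV-2 aff III-2×III-1: Ll
L/IV-3 aff III-2×III-1: Ll
⇒ L over [I-1,I-2,II-1,II-2,II-3,III-1,III-2,IV-1,IV-2,IV-3]: 88 consistent

II-3 ∈ {Aa LL, Aa Ll, aa LL, aa Ll}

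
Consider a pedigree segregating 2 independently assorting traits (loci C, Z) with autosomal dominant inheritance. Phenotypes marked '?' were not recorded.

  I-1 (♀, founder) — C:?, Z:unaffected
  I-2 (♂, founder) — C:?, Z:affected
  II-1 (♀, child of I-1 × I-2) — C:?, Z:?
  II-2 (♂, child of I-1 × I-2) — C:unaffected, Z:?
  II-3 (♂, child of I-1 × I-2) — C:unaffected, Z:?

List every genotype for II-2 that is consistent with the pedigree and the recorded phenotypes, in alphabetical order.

II-2 ∈ {cc Zz, cc zz}

C/I-1 ? ·: cc|Cc
C/I-2 ? ·: cc|Cc
C/II-1 ? I-1×I-2: cc|Cc|CC
C/II-2 un I-1×I-2: cc
C/II-3 un I-1×I-2: cc
⇒ C over [I-1,I-2,II-1,II-2,II-3]: 8 consistent
Z/I-1 un ·: zz
Z/I-2 aff ·: Zz|ZZ
Z/II-1 ? I-1×I-2: zz|Zz
Z/II-2 ? I-1×I-2: zz|Zz
Z/II-3 ? I-1×I-2: zz|Zz
⇒ Z over [I-1,I-2,II-1,II-2,II-3]: 9 consistent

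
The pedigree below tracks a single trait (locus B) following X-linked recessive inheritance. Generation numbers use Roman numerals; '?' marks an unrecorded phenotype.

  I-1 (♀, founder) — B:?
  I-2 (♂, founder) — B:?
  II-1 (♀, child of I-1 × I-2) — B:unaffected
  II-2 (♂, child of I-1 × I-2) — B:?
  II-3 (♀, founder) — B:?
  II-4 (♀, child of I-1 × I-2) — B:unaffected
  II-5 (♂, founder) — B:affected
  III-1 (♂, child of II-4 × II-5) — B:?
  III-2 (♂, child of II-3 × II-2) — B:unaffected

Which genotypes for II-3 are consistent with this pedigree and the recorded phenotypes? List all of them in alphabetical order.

B/I-1 ? ·: X^BX^B|X^BX^b|X^bX^b
B/I-2 ? ·: X^BY|X^bY
B/II-1 un I-1×I-2: X^BX^B|X^BX^b
B/II-2 ? I-1×I-2: X^BY|X^bY
B/II-3 ? ·: X^BX^B|X^BX^b
B/II-4 un I-1×I-2: X^BX^B|X^BX^b
B/II-5 aff ·: X^bY
B/III-1 ? II-4×II-5: X^BY|X^bY
B/III-2 un II-3×II-2: X^BY
⇒ B over [I-1,I-2,II-1,II-2,II-3,II-4,II-5,III-1,III-2]: 42 consistent

II-3 ∈ {X^BX^B, X^BX^b}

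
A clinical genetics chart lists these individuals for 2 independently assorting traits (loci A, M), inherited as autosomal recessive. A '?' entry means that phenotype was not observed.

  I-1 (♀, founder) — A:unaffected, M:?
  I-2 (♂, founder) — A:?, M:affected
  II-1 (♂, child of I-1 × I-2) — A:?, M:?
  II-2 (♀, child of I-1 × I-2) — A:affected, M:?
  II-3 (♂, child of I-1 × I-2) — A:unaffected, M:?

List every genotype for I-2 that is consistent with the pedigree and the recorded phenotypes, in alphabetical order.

A/I-1 un ·: Aa
A/I-2 ? ·: Aa|aa
A/II-1 ? I-1×I-2: AA|Aa|aa
A/II-2 aff I-1×I-2: aa
A/II-3 un I-1×I-2: AA|Aa
⇒ A over [I-1,I-2,II-1,II-2,II-3]: 8 consistent
M/I-1 ? ·: MM|Mm|mm
M/I-2 aff ·: mm
M/II-1 ? I-1×I-2: Mm|mm
M/II-2 ? I-1×I-2: Mm|mm
M/II-3 ? I-1×I-2: Mm|mm
⇒ M over [I-1,I-2,II-1,II-2,II-3]: 10 consistent

I-2 ∈ {Aa mm, aa mm}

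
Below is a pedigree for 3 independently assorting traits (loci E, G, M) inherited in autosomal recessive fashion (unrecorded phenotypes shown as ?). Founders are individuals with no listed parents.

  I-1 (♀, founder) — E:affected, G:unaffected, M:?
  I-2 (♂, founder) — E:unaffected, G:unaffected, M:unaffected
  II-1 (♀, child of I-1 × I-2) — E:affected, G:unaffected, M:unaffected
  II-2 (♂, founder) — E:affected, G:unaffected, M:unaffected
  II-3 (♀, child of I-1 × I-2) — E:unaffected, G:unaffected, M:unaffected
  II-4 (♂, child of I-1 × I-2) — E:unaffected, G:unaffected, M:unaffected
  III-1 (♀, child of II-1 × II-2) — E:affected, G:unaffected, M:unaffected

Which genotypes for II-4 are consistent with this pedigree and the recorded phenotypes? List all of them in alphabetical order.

II-4 ∈ {Ee GG MM, Ee GG Mm, Ee Gg MM, Ee Gg Mm}

E/I-1 aff ·: ee
E/I-2 un ·: Ee
E/II-1 aff I-1×I-2: ee
E/II-2 aff ·: ee
E/II-3 un I-1×I-2: Ee
E/II-4 un I-1×I-2: Ee
E/III-1 aff II-1×II-2: ee
⇒ E over [I-1,I-2,II-1,II-2,II-3,II-4,III-1]: 1 consistent
G/I-1 un ·: GG|Gg
G/I-2 un ·: GG|Gg
G/II-1 un I-1×I-2: GG|Gg
G/II-2 un ·: GG|Gg
G/II-3 un I-1×I-2: GG|Gg
G/II-4 un I-1×I-2: GG|Gg
G/III-1 un II-1×II-2: GG|Gg
⇒ G over [I-1,I-2,II-1,II-2,II-3,II-4,III-1]: 87 consistent
M/I-1 ? ·: MM|Mm|mm
M/I-2 un ·: MM|Mm
M/II-1 un I-1×I-2: MM|Mm
M/II-2 un ·: MM|Mm
M/II-3 un I-1×I-2: MM|Mm
M/II-4 un I-1×I-2: MM|Mm
M/III-1 un II-1×II-2: MM|Mm
⇒ M over [I-1,I-2,II-1,II-2,II-3,II-4,III-1]: 95 consistent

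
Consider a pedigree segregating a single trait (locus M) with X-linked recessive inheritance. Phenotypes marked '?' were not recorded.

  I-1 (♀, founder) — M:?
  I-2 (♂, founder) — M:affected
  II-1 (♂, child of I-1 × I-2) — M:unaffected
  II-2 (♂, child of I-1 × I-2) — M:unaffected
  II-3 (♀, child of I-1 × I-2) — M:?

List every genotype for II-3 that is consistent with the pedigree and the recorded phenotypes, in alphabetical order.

M/I-1 ? ·: X^MX^M|X^MX^m
M/I-2 aff ·: X^mY
M/II-1 un I-1×I-2: X^MY
M/II-2 un I-1×I-2: X^MY
M/II-3 ? I-1×I-2: X^MX^m|X^mX^m
⇒ M over [I-1,I-2,II-1,II-2,II-3]: 3 consistent

II-3 ∈ {X^MX^m, X^mX^m}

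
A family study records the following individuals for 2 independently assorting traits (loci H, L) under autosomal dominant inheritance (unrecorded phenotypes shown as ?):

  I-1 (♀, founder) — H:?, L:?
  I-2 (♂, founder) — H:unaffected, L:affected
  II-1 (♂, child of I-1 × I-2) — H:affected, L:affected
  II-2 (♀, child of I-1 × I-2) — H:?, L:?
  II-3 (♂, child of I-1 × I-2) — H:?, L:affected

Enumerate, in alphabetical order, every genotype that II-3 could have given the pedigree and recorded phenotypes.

II-3 ∈ {Hh LL, Hh Ll, hh LL, hh Ll}

H/I-1 ? ·: Hh|HH
H/I-2 un ·: hh
H/II-1 aff I-1×I-2: Hh
H/II-2 ? I-1×I-2: hh|Hh
H/II-3 ? I-1×I-2: hh|Hh
⇒ H over [I-1,I-2,II-1,II-2,II-3]: 5 consistent
L/I-1 ? ·: ll|Ll|LL
L/I-2 aff ·: Ll|LL
L/II-1 aff I-1×I-2: Ll|LL
L/II-2 ? I-1×I-2: ll|Ll|LL
L/II-3 aff I-1×I-2: Ll|LL
⇒ L over [I-1,I-2,II-1,II-2,II-3]: 32 consistent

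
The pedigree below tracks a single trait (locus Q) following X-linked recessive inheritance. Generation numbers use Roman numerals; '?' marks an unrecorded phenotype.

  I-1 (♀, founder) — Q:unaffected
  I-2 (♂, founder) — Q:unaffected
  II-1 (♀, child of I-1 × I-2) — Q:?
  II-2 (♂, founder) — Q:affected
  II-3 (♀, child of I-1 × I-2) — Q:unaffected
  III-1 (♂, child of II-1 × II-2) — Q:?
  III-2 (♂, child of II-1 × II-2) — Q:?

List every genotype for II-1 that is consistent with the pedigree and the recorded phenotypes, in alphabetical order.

Q/I-1 un ·: X^QX^Q|X^QX^q
Q/I-2 un ·: X^QY
Q/II-1 ? I-1×I-2: X^QX^Q|X^QX^q
Q/II-2 aff ·: X^qY
Q/II-3 un I-1×I-2: X^QX^Q|X^QX^q
Q/III-1 ? II-1×II-2: X^QY|X^qY
Q/III-2 ? II-1×II-2: X^QY|X^qY
⇒ Q over [I-1,I-2,II-1,II-2,II-3,III-1,III-2]: 11 consistent

II-1 ∈ {X^QX^Q, X^QX^q}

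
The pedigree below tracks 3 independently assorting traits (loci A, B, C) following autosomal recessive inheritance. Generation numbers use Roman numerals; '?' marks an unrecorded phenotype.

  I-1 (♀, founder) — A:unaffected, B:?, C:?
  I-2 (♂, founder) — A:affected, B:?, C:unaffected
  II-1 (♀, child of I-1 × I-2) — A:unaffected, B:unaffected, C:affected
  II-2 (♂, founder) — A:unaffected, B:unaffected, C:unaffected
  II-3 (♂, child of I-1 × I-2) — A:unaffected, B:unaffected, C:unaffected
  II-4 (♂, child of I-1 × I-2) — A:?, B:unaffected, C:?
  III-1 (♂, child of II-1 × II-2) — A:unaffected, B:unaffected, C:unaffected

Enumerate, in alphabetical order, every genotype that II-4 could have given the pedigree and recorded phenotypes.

A/I-1 un ·: AA|Aa
A/I-2 aff ·: aa
A/II-1 un I-1×I-2: Aa
A/II-2 un ·: AA|Aa
A/II-3 un I-1×I-2: Aa
A/II-4 ? I-1×I-2: Aa|aa
A/III-1 un II-1×II-2: AA|Aa
⇒ A over [I-1,I-2,II-1,II-2,II-3,II-4,III-1]: 12 consistent
B/I-1 ? ·: BB|Bb|bb
B/I-2 ? ·: BB|Bb|bb
B/II-1 un I-1×I-2: BB|Bb
B/II-2 un ·: BB|Bb
B/II-3 un I-1×I-2: BB|Bb
B/II-4 un I-1×I-2: BB|Bb
B/III-1 un II-1×II-2: BB|Bb
⇒ B over [I-1,I-2,II-1,II-2,II-3,II-4,III-1]: 103 consistent
C/I-1 ? ·: Cc|cc
C/I-2 un ·: Cc
C/II-1 aff I-1×I-2: cc
C/II-2 un ·: CC|Cc
C/II-3 un I-1×I-2: CC|Cc
C/II-4 ? I-1×I-2: CC|Cc|cc
C/III-1 un II-1×II-2: Cc
⇒ C over [I-1,I-2,II-1,II-2,II-3,II-4,III-1]: 16 consistent

II-4 ∈ {Aa BB CC, Aa BB Cc, Aa BB cc, Aa Bb CC, Aa Bb Cc, Aa Bb cc, aa BB CC, aa BB Cc, aa BB cc, aa Bb CC, aa Bb Cc, aa Bb cc}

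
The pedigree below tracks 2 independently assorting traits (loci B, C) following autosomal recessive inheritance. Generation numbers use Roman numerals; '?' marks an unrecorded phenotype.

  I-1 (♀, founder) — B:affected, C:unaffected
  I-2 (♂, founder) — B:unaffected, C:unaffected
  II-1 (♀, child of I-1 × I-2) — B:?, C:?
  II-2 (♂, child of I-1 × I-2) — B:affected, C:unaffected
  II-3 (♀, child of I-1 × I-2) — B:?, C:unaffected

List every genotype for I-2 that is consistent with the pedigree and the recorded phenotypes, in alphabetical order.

B/I-1 aff ·: bb
B/I-2 un ·: Bb
B/II-1 ? I-1×I-2: Bb|bb
B/II-2 aff I-1×I-2: bb
B/II-3 ? I-1×I-2: Bb|bb
⇒ B over [I-1,I-2,II-1,II-2,II-3]: 4 consistent
C/I-1 un ·: CC|Cc
C/I-2 un ·: CC|Cc
C/II-1 ? I-1×I-2: CC|Cc|cc
C/II-2 un I-1×I-2: CC|Cc
C/II-3 un I-1×I-2: CC|Cc
⇒ C over [I-1,I-2,II-1,II-2,II-3]: 29 consistent

I-2 ∈ {Bb CC, Bb Cc}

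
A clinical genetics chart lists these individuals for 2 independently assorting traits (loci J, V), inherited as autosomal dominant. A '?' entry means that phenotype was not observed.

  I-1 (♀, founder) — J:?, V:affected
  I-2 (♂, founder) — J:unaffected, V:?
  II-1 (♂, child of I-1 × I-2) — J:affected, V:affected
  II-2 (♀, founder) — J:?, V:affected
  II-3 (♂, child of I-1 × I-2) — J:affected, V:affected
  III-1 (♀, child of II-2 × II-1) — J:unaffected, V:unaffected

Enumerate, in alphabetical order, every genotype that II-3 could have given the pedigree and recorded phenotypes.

J/I-1 ? ·: Jj|JJ
J/I-2 un ·: jj
J/II-1 aff I-1×I-2: Jj
J/II-2 ? ·: jj|Jj
J/II-3 aff I-1×I-2: Jj
J/III-1 un II-2×II-1: jj
⇒ J over [I-1,I-2,II-1,II-2,II-3,III-1]: 4 consistent
V/I-1 aff ·: Vv|VV
V/I-2 ? ·: vv|Vv|VV
V/II-1 aff I-1×I-2: Vv
V/II-2 aff ·: Vv
V/II-3 aff I-1×I-2: Vv|VV
V/III-1 un II-2×II-1: vv
⇒ V over [I-1,I-2,II-1,II-2,II-3,III-1]: 8 consistent

II-3 ∈ {Jj VV, Jj Vv}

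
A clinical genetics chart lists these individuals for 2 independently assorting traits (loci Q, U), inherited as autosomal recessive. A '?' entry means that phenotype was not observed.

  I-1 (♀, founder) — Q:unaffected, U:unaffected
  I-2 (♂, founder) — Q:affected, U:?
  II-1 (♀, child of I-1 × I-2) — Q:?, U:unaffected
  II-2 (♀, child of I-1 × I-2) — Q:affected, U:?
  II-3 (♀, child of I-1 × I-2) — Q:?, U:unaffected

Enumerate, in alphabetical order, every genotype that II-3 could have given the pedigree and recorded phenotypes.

II-3 ∈ {Qq UU, Qq Uu, qq UU, qq Uu}

Q/I-1 un ·: Qq
Q/I-2 aff ·: qq
Q/II-1 ? I-1×I-2: Qq|qq
Q/II-2 aff I-1×I-2: qq
Q/II-3 ? I-1×I-2: Qq|qq
⇒ Q over [I-1,I-2,II-1,II-2,II-3]: 4 consistent
U/I-1 un ·: UU|Uu
U/I-2 ? ·: UU|Uu|uu
U/II-1 un I-1×I-2: UU|Uu
U/II-2 ? I-1×I-2: UU|Uu|uu
U/II-3 un I-1×I-2: UU|Uu
⇒ U over [I-1,I-2,II-1,II-2,II-3]: 32 consistent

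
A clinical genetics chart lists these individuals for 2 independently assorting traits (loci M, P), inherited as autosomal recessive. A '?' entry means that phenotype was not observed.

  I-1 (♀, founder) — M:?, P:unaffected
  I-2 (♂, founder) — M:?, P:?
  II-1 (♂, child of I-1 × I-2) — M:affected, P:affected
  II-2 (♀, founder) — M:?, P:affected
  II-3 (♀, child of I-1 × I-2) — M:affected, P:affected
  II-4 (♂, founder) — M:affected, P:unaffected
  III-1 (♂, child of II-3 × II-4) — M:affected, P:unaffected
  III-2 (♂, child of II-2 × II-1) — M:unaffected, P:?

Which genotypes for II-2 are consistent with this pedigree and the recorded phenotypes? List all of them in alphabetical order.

II-2 ∈ {MM pp, Mm pp}

M/I-1 ? ·: Mm|mm
M/I-2 ? ·: Mm|mm
M/II-1 aff I-1×I-2: mm
M/II-2 ? ·: MM|Mm
M/II-3 aff I-1×I-2: mm
M/II-4 aff ·: mm
M/III-1 aff II-3×II-4: mm
M/III-2 un II-2×II-1: Mm
⇒ M over [I-1,I-2,II-1,II-2,II-3,II-4,III-1,III-2]: 8 consistent
P/I-1 un ·: Pp
P/I-2 ? ·: Pp|pp
P/II-1 aff I-1×I-2: pp
P/II-2 aff ·: pp
P/II-3 aff I-1×I-2: pp
P/II-4 un ·: PP|Pp
P/III-1 un II-3×II-4: Pp
P/III-2 ? II-2×II-1: pp
⇒ P over [I-1,I-2,II-1,II-2,II-3,II-4,III-1,III-2]: 4 consistent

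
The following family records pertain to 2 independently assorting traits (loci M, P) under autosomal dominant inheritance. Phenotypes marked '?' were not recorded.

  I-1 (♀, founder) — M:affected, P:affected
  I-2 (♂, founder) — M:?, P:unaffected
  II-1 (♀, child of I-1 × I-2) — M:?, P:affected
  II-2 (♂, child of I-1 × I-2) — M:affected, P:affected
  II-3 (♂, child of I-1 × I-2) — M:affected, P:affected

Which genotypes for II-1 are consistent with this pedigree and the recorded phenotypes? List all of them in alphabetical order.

M/I-1 aff ·: Mm|MM
M/I-2 ? ·: mm|Mm|MM
M/II-1 ? I-1×I-2: mm|Mm|MM
M/II-2 aff I-1×I-2: Mm|MM
M/II-3 aff I-1×I-2: Mm|MM
⇒ M over [I-1,I-2,II-1,II-2,II-3]: 32 consistent
P/I-1 aff ·: Pp|PP
P/I-2 un ·: pp
P/II-1 aff I-1×I-2: Pp
P/II-2 aff I-1×I-2: Pp
P/II-3 aff I-1×I-2: Pp
⇒ P over [I-1,I-2,II-1,II-2,II-3]: 2 consistent

II-1 ∈ {MM Pp, Mm Pp, mm Pp}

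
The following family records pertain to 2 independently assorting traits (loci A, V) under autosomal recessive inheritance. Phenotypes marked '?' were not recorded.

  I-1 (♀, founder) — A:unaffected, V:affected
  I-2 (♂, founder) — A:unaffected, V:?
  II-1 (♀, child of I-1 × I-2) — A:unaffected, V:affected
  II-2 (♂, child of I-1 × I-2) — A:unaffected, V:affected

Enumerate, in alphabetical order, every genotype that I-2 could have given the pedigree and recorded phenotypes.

I-2 ∈ {AA Vv, AA vv, Aa Vv, Aa vv}

A/I-1 un ·: AA|Aa
A/I-2 un ·: AA|Aa
A/II-1 un I-1×I-2: AA|Aa
A/II-2 un I-1×I-2: AA|Aa
⇒ A over [I-1,I-2,II-1,II-2]: 13 consistent
V/I-1 aff ·: vv
V/I-2 ? ·: Vv|vv
V/II-1 aff I-1×I-2: vv
V/II-2 aff I-1×I-2: vv
⇒ V over [I-1,I-2,II-1,II-2]: 2 consistent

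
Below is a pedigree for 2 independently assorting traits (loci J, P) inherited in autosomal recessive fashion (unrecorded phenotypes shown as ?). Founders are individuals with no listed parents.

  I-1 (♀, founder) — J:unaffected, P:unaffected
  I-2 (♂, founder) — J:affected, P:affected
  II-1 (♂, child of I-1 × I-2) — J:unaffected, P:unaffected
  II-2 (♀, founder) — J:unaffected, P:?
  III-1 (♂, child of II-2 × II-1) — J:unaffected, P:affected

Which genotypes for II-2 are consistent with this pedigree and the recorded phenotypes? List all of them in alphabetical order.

J/I-1 un ·: JJ|Jj
J/I-2 aff ·: jj
J/II-1 un I-1×I-2: Jj
J/II-2 un ·: JJ|Jj
J/III-1 un II-2×II-1: JJ|Jj
⇒ J over [I-1,I-2,II-1,II-2,III-1]: 8 consistent
P/I-1 un ·: PP|Pp
P/I-2 aff ·: pp
P/II-1 un I-1×I-2: Pp
P/II-2 ? ·: Pp|pp
P/III-1 aff II-2×II-1: pp
⇒ P over [I-1,I-2,II-1,II-2,III-1]: 4 consistent

II-2 ∈ {JJ Pp, JJ pp, Jj Pp, Jj pp}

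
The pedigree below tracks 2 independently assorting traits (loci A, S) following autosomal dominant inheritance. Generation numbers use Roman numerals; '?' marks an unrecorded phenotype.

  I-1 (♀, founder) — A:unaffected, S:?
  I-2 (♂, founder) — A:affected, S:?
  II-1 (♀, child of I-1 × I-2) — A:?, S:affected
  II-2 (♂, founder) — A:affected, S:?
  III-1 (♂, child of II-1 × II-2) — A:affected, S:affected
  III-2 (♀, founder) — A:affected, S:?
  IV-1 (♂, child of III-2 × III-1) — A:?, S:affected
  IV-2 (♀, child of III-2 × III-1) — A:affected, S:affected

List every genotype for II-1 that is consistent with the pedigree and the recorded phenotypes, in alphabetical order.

II-1 ∈ {Aa SS, Aa Ss, aa SS, aa Ss}

A/I-1 un ·: aa
A/I-2 aff ·: Aa|AA
A/II-1 ? I-1×I-2: aa|Aa
A/II-2 aff ·: Aa|AA
A/III-1 aff II-1×II-2: Aa|AA
A/III-2 aff ·: Aa|AA
A/IV-1 ? III-2×III-1: aa|Aa|AA
A/IV-2 aff III-2×III-1: Aa|AA
⇒ A over [I-1,I-2,II-1,II-2,III-1,III-2,IV-1,IV-2]: 80 consistent
S/I-1 ? ·: ss|Ss|SS
S/I-2 ? ·: ss|Ss|SS
S/II-1 aff I-1×I-2: Ss|SS
S/II-2 ? ·: ss|Ss|SS
S/III-1 aff II-1×II-2: Ss|SS
S/III-2 ? ·: ss|Ss|SS
S/IV-1 aff III-2×III-1: Ss|SS
S/IV-2 aff III-2×III-1: Ss|SS
⇒ S over [I-1,I-2,II-1,II-2,III-1,III-2,IV-1,IV-2]: 393 consistent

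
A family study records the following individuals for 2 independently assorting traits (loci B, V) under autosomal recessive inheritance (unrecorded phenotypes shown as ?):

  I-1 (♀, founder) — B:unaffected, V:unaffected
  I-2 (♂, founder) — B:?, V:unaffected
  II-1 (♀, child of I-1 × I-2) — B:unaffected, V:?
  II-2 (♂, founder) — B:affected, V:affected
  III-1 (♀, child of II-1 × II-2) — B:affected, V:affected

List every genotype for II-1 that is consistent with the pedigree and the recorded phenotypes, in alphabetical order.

B/I-1 un ·: BB|Bb
B/I-2 ? ·: BB|Bb|bb
B/II-1 un I-1×I-2: Bb
B/II-2 aff ·: bb
B/III-1 aff II-1×II-2: bb
⇒ B over [I-1,I-2,II-1,II-2,III-1]: 5 consistent
V/I-1 un ·: VV|Vv
V/I-2 un ·: VV|Vv
V/II-1 ? I-1×I-2: Vv|vv
V/II-2 aff ·: vv
V/III-1 aff II-1×II-2: vv
⇒ V over [I-1,I-2,II-1,II-2,III-1]: 4 consistent

II-1 ∈ {Bb Vv, Bb vv}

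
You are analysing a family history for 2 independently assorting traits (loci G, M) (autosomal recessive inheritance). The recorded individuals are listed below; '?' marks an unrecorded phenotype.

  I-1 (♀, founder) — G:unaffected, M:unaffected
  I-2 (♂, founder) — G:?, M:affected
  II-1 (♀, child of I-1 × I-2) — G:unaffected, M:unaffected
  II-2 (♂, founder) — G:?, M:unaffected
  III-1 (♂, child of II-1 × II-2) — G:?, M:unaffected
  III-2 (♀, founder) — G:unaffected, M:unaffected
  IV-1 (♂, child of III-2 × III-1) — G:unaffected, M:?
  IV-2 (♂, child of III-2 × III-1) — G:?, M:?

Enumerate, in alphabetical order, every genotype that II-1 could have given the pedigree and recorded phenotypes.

G/I-1 un ·: GG|Gg
G/I-2 ? ·: GG|Gg|gg
G/II-1 un I-1×I-2: GG|Gg
G/II-2 ? ·: GG|Gg|gg
G/III-1 ? II-1×II-2: GG|Gg|gg
G/III-2 un ·: GG|Gg
G/IV-1 un III-2×III-1: GG|Gg
G/IV-2 ? III-2×III-1: GG|Gg|gg
⇒ G over [I-1,I-2,II-1,II-2,III-1,III-2,IV-1,IV-2]: 350 consistent
M/I-1 un ·: MM|Mm
M/I-2 aff ·: mm
M/II-1 un I-1×I-2: Mm
M/II-2 un ·: MM|Mm
M/III-1 un II-1×II-2: MM|Mm
M/III-2 un ·: MM|Mm
M/IV-1 ? III-2×III-1: MM|Mm|mm
M/IV-2 ? III-2×III-1: MM|Mm|mm
⇒ M over [I-1,I-2,II-1,II-2,III-1,III-2,IV-1,IV-2]: 72 consistent

II-1 ∈ {GG Mm, Gg Mm}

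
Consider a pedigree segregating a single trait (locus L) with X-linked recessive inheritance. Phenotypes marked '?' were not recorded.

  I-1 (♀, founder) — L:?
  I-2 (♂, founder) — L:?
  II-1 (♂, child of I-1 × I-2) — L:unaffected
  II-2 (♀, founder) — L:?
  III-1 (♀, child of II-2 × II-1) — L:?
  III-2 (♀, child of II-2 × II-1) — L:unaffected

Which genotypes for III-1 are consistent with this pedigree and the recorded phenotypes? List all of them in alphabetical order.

III-1 ∈ {X^LX^L, X^LX^l}

L/I-1 ? ·: X^LX^L|X^LX^l
L/I-2 ? ·: X^LY|X^lY
L/II-1 un I-1×I-2: X^LY
L/II-2 ? ·: X^LX^L|X^LX^l|X^lX^l
L/III-1 ? II-2×II-1: X^LX^L|X^LX^l
L/III-2 un II-2×II-1: X^LX^L|X^LX^l
⇒ L over [I-1,I-2,II-1,II-2,III-1,III-2]: 24 consistent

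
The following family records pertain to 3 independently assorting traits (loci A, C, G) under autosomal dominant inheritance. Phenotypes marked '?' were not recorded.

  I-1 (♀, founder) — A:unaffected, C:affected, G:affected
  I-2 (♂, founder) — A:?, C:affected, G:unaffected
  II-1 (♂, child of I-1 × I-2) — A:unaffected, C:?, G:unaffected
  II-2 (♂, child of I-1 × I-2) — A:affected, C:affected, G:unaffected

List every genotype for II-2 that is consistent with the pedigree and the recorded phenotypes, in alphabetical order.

II-2 ∈ {Aa CC gg, Aa Cc gg}

A/I-1 un ·: aa
A/I-2 ? ·: Aa
A/II-1 un I-1×I-2: aa
A/II-2 aff I-1×I-2: Aa
⇒ A over [I-1,I-2,II-1,II-2]: 1 consistent
C/I-1 aff ·: Cc|CC
C/I-2 aff ·: Cc|CC
C/II-1 ? I-1×I-2: cc|Cc|CC
C/II-2 aff I-1×I-2: Cc|CC
⇒ C over [I-1,I-2,II-1,II-2]: 15 consistent
G/I-1 aff ·: Gg
G/I-2 un ·: gg
G/II-1 un I-1×I-2: gg
G/II-2 un I-1×I-2: gg
⇒ G over [I-1,I-2,II-1,II-2]: 1 consistent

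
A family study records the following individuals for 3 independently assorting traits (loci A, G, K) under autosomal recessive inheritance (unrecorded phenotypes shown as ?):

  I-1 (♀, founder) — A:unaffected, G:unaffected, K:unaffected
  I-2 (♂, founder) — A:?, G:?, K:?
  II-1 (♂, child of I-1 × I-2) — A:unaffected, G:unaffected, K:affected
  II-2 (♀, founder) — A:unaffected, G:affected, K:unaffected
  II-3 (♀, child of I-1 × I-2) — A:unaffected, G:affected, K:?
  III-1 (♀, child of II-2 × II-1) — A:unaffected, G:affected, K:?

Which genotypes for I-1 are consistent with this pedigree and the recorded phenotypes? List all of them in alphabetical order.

A/I-1 un ·: AA|Aa
A/I-2 ? ·: AA|Aa|aa
A/II-1 un I-1×I-2: AA|Aa
A/II-2 un ·: AA|Aa
A/II-3 un I-1×I-2: AA|Aa
A/III-1 un II-2×II-1: AA|Aa
⇒ A over [I-1,I-2,II-1,II-2,II-3,III-1]: 53 consistent
G/I-1 un ·: Gg
G/I-2 ? ·: Gg|gg
G/II-1 un I-1×I-2: Gg
G/II-2 aff ·: gg
G/II-3 aff I-1×I-2: gg
G/III-1 aff II-2×II-1: gg
⇒ G over [I-1,I-2,II-1,II-2,II-3,III-1]: 2 consistent
K/I-1 un ·: Kk
K/I-2 ? ·: Kk|kk
K/II-1 aff I-1×I-2: kk
K/II-2 un ·: KK|Kk
K/II-3 ? I-1×I-2: KK|Kk|kk
K/III-1 ? II-2×II-1: Kk|kk
⇒ K over [I-1,I-2,II-1,II-2,II-3,III-1]: 15 consistent

I-1 ∈ {AA Gg Kk, Aa Gg Kk}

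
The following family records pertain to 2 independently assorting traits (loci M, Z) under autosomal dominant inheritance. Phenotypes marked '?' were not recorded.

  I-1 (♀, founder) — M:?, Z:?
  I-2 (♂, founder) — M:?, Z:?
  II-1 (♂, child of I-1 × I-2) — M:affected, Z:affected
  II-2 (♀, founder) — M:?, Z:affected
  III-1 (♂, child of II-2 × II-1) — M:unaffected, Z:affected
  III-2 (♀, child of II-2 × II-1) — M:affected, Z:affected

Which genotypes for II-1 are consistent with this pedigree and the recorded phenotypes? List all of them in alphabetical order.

M/I-1 ? ·: mm|Mm|MM
M/I-2 ? ·: mm|Mm|MM
M/II-1 aff I-1×I-2: Mm
M/II-2 ? ·: mm|Mm
M/III-1 un II-2×II-1: mm
M/III-2 aff II-2×II-1: Mm|MM
⇒ M over [I-1,I-2,II-1,II-2,III-1,III-2]: 21 consistent
Z/I-1 ? ·: zz|Zz|ZZ
Z/I-2 ? ·: zz|Zz|ZZ
Z/II-1 aff I-1×I-2: Zz|ZZ
Z/II-2 aff ·: Zz|ZZ
Z/III-1 aff II-2×II-1: Zz|ZZ
Z/III-2 aff II-2×II-1: Zz|ZZ
⇒ Z over [I-1,I-2,II-1,II-2,III-1,III-2]: 76 consistent

II-1 ∈ {Mm ZZ, Mm Zz}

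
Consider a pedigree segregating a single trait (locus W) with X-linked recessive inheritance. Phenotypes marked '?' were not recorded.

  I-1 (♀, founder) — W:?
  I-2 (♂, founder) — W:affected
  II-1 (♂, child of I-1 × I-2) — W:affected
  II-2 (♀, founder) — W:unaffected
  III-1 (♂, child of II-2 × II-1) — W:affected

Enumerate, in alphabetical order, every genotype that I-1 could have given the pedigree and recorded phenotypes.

I-1 ∈ {X^WX^w, X^wX^w}

W/I-1 ? ·: X^WX^w|X^wX^w
W/I-2 aff ·: X^wY
W/II-1 aff I-1×I-2: X^wY
W/II-2 un ·: X^WX^w
W/III-1 aff II-2×II-1: X^wY
⇒ W over [I-1,I-2,II-1,II-2,III-1]: 2 consistent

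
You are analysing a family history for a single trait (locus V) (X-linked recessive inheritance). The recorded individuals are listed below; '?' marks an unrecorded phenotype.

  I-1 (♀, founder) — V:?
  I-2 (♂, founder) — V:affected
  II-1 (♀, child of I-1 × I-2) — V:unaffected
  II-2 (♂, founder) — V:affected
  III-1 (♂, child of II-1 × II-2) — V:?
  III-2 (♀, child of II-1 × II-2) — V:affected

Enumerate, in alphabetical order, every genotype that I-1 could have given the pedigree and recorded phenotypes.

I-1 ∈ {X^VX^V, X^VX^v}

V/I-1 ? ·: X^VX^V|X^VX^v
V/I-2 aff ·: X^vY
V/II-1 un I-1×I-2: X^VX^v
V/II-2 aff ·: X^vY
V/III-1 ? II-1×II-2: X^VY|X^vY
V/III-2 aff II-1×II-2: X^vX^v
⇒ V over [I-1,I-2,II-1,II-2,III-1,III-2]: 4 consistent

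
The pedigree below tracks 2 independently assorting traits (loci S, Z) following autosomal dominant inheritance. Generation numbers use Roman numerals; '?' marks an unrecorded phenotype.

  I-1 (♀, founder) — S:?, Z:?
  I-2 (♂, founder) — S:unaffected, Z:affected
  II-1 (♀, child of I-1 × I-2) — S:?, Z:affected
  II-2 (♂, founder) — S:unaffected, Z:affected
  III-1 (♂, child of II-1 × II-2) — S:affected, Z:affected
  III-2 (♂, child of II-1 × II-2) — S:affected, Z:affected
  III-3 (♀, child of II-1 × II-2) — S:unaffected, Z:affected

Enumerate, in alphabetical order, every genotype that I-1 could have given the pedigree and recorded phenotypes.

I-1 ∈ {SS ZZ, SS Zz, SS zz, Ss ZZ, Ss Zz, Ss zz}

S/I-1 ? ·: Ss|SS
S/I-2 un ·: ss
S/II-1 ? I-1×I-2: Ss
S/II-2 un ·: ss
S/III-1 aff II-1×II-2: Ss
S/III-2 aff II-1×II-2: Ss
S/III-3 un II-1×II-2: ss
⇒ S over [I-1,I-2,II-1,II-2,III-1,III-2,III-3]: 2 consistent
Z/I-1 ? ·: zz|Zz|ZZ
Z/I-2 aff ·: Zz|ZZ
Z/II-1 aff I-1×I-2: Zz|ZZ
Z/II-2 aff ·: Zz|ZZ
Z/III-1 aff II-1×II-2: Zz|ZZ
Z/III-2 aff II-1×II-2: Zz|ZZ
Z/III-3 aff II-1×II-2: Zz|ZZ
⇒ Z over [I-1,I-2,II-1,II-2,III-1,III-2,III-3]: 116 consistent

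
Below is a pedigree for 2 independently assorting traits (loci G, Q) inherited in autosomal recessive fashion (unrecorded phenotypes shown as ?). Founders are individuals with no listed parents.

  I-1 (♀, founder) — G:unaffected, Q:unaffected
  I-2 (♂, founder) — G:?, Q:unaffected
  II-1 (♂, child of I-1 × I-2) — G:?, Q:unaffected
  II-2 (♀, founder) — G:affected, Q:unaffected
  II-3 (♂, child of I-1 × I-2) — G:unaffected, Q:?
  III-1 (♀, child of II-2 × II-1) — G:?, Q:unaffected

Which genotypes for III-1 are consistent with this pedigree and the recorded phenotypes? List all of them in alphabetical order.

III-1 ∈ {Gg QQ, Gg Qq, gg QQ, gg Qq}

G/I-1 un ·: GG|Gg
G/I-2 ? ·: GG|Gg|gg
G/II-1 ? I-1×I-2: GG|Gg|gg
G/II-2 aff ·: gg
G/II-3 un I-1×I-2: GG|Gg
G/III-1 ? II-2×II-1: Gg|gg
⇒ G over [I-1,I-2,II-1,II-2,II-3,III-1]: 26 consistent
Q/I-1 un ·: QQ|Qq
Q/I-2 un ·: QQ|Qq
Q/II-1 un I-1×I-2: QQ|Qq
Q/II-2 un ·: QQ|Qq
Q/II-3 ? I-1×I-2: QQ|Qq|qq
Q/III-1 un II-2×II-1: QQ|Qq
⇒ Q over [I-1,I-2,II-1,II-2,II-3,III-1]: 52 consistent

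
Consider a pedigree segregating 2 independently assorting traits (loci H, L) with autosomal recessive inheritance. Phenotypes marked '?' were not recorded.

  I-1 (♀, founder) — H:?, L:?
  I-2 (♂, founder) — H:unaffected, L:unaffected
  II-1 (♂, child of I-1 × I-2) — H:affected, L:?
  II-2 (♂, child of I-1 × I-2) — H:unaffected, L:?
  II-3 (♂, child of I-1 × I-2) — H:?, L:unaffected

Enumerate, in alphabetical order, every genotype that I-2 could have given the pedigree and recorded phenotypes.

I-2 ∈ {Hh LL, Hh Ll}

H/I-1 ? ·: Hh|hh
H/I-2 un ·: Hh
H/II-1 aff I-1×I-2: hh
H/II-2 un I-1×I-2: HH|Hh
H/II-3 ? I-1×I-2: HH|Hh|hh
⇒ H over [I-1,I-2,II-1,II-2,II-3]: 8 consistent
L/I-1 ? ·: LL|Ll|ll
L/I-2 un ·: LL|Ll
L/II-1 ? I-1×I-2: LL|Ll|ll
L/II-2 ? I-1×I-2: LL|Ll|ll
L/II-3 un I-1×I-2: LL|Ll
⇒ L over [I-1,I-2,II-1,II-2,II-3]: 40 consistent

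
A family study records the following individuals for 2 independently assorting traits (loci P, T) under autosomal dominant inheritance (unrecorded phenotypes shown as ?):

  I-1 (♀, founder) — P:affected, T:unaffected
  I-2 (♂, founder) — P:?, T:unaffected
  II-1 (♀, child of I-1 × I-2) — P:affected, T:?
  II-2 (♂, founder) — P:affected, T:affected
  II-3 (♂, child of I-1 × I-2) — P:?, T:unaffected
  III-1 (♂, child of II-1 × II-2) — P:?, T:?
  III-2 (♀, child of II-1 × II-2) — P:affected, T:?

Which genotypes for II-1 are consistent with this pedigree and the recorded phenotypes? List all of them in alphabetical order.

II-1 ∈ {PP tt, Pp tt}

P/I-1 aff ·: Pp|PP
P/I-2 ? ·: pp|Pp|PP
P/II-1 aff I-1×I-2: Pp|PP
P/II-2 aff ·: Pp|PP
P/II-3 ? I-1×I-2: pp|Pp|PP
P/III-1 ? II-1×II-2: pp|Pp|PP
P/III-2 aff II-1×II-2: Pp|PP
⇒ P over [I-1,I-2,II-1,II-2,II-3,III-1,III-2]: 140 consistent
T/I-1 un ·: tt
T/I-2 un ·: tt
T/II-1 ? I-1×I-2: tt
T/II-2 aff ·: Tt|TT
T/II-3 un I-1×I-2: tt
T/III-1 ? II-1×II-2: tt|Tt
T/III-2 ? II-1×II-2: tt|Tt
⇒ T over [I-1,I-2,II-1,II-2,II-3,III-1,III-2]: 5 consistent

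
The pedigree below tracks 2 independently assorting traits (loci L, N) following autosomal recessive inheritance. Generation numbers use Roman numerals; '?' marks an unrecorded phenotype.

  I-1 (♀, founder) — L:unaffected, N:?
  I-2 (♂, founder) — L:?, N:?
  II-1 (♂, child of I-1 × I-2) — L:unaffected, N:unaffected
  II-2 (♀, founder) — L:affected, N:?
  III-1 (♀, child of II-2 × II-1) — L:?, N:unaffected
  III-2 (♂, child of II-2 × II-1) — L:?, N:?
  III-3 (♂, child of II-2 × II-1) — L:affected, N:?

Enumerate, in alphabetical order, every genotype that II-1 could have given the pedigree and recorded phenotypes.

II-1 ∈ {Ll NN, Ll Nn}

L/I-1 un ·: LL|Ll
L/I-2 ? ·: LL|Ll|ll
L/II-1 un I-1×I-2: Ll
L/II-2 aff ·: ll
L/III-1 ? II-2×II-1: Ll|ll
L/III-2 ? II-2×II-1: Ll|ll
L/III-3 aff II-2×II-1: ll
⇒ L over [I-1,I-2,II-1,II-2,III-1,III-2,III-3]: 20 consistent
N/I-1 ? ·: NN|Nn|nn
N/I-2 ? ·: NN|Nn|nn
N/II-1 un I-1×I-2: NN|Nn
N/II-2 ? ·: NN|Nn|nn
N/III-1 un II-2×II-1: NN|Nn
N/III-2 ? II-2×II-1: NN|Nn|nn
N/III-3 ? II-2×II-1: NN|Nn|nn
⇒ N over [I-1,I-2,II-1,II-2,III-1,III-2,III-3]: 250 consistent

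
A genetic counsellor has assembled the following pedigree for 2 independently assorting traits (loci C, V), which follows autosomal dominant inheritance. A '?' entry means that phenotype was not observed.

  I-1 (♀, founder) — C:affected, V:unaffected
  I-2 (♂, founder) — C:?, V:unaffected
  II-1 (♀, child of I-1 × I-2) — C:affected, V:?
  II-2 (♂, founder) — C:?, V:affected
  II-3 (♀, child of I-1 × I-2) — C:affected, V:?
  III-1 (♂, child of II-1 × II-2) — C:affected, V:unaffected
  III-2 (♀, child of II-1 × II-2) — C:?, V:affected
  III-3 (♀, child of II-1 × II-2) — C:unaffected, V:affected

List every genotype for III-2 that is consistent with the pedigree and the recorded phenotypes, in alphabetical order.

C/I-1 aff ·: Cc|CC
C/I-2 ? ·: cc|Cc|CC
C/II-1 aff I-1×I-2: Cc
C/II-2 ? ·: cc|Cc
C/II-3 aff I-1×I-2: Cc|CC
C/III-1 aff II-1×II-2: Cc|CC
C/III-2 ? II-1×II-2: cc|Cc|CC
C/III-3 un II-1×II-2: cc
⇒ C over [I-1,I-2,II-1,II-2,II-3,III-1,III-2,III-3]: 64 consistent
V/I-1 un ·: vv
V/I-2 un ·: vv
V/II-1 ? I-1×I-2: vv
V/II-2 aff ·: Vv
V/II-3 ? I-1×I-2: vv
V/III-1 un II-1×II-2: vv
V/III-2 aff II-1×II-2: Vv
V/III-3 aff II-1×II-2: Vv
⇒ V over [I-1,I-2,II-1,II-2,II-3,III-1,III-2,III-3]: 1 consistent

III-2 ∈ {CC Vv, Cc Vv, cc Vv}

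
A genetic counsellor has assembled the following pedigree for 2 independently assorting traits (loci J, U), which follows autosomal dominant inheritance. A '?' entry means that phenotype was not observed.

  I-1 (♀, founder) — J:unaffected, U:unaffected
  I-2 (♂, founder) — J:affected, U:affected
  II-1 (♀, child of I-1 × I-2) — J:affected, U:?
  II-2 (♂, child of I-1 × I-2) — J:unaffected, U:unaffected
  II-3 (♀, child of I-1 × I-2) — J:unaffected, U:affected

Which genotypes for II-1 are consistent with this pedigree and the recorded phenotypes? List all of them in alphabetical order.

J/I-1 un ·: jj
J/I-2 aff ·: Jj
J/II-1 aff I-1×I-2: Jj
J/II-2 un I-1×I-2: jj
J/II-3 un I-1×I-2: jj
⇒ J over [I-1,I-2,II-1,II-2,II-3]: 1 consistent
U/I-1 un ·: uu
U/I-2 aff ·: Uu
U/II-1 ? I-1×I-2: uu|Uu
U/II-2 un I-1×I-2: uu
U/II-3 aff I-1×I-2: Uu
⇒ U over [I-1,I-2,II-1,II-2,II-3]: 2 consistent

II-1 ∈ {Jj Uu, Jj uu}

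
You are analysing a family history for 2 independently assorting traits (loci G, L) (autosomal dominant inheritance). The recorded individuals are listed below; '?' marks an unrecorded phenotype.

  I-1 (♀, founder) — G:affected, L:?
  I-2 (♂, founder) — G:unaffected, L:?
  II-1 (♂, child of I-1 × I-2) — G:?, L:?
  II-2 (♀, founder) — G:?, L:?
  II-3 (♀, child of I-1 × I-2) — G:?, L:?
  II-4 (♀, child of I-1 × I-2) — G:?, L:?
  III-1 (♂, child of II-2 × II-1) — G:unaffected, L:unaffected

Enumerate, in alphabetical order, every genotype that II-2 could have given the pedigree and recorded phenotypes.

G/I-1 aff ·: Gg|GG
G/I-2 un ·: gg
G/II-1 ? I-1×I-2: gg|Gg
G/II-2 ? ·: gg|Gg
G/II-3 ? I-1×I-2: gg|Gg
G/II-4 ? I-1×I-2: gg|Gg
G/III-1 un II-2×II-1: gg
⇒ G over [I-1,I-2,II-1,II-2,II-3,II-4,III-1]: 18 consistent
L/I-1 ? ·: ll|Ll|LL
L/I-2 ? ·: ll|Ll|LL
L/II-1 ? I-1×I-2: ll|Ll
L/II-2 ? ·: ll|Ll
L/II-3 ? I-1×I-2: ll|Ll|LL
L/II-4 ? I-1×I-2: ll|Ll|LL
L/III-1 un II-2×II-1: ll
⇒ L over [I-1,I-2,II-1,II-2,II-3,II-4,III-1]: 90 consistent

II-2 ∈ {Gg Ll, Gg ll, gg Ll, gg ll}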